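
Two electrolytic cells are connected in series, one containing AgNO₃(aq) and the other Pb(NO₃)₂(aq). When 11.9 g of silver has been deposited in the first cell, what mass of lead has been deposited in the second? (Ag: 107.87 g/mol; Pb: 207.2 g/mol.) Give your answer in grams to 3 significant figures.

11.4 g

n(Ag) = 11.9 / 107.87 = 0.1103 mol
Ag⁺ + e⁻ → Ag, so n(e⁻) = 0.1103 mol
The cells are in series, so the same charge (and hence the same n(e⁻) = 0.1103 mol) passes through both.
Pb²⁺ + 2e⁻ → Pb, so n(Pb) = 0.1103 / 2 = 0.05515 mol
m(Pb) = 0.05515 × 207.2 = 11.4 g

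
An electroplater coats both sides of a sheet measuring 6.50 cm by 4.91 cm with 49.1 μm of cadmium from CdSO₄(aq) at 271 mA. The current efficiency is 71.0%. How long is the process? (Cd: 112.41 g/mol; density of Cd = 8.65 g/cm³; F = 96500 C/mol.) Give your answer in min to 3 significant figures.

Plated area = 2 × 6.50 × 4.91 = 63.83 cm²
Volume = 63.83 × 49.1×10⁻⁴ cm = 0.3134 cm³
m(Cd) = 0.3134 × 8.65 = 2.711 g
n(Cd) = 2.711 / 112.41 = 0.02412 mol; n(e⁻) = 2 × 0.02412 = 0.04824 mol
Q = 0.04824 × 96500 / 0.710 = 6557 C
t = 6557 / 0.271 = 24200 s = 403 min

403 min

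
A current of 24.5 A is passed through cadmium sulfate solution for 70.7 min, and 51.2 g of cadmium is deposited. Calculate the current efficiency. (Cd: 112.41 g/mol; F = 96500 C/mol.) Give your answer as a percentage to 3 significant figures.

Q = 24.5 × 4242 = 1.039×10^5 C
n(e⁻) = 1.039×10^5 / 96500 = 1.077 mol
Cd²⁺ + 2e⁻ → Cd, so theoretical n(Cd) = 0.5385 mol → 60.53 g
Efficiency = 51.2 / 60.53 = 0.8459 = 84.6%

84.6%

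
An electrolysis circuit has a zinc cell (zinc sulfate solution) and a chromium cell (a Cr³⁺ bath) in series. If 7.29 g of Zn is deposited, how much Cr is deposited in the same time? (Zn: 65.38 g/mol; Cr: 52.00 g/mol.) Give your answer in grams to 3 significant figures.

3.87 g

n(Zn) = 7.29 / 65.38 = 0.1115 mol
Zn²⁺ + 2e⁻ → Zn, so n(e⁻) = 2 × 0.1115 = 0.2230 mol
In series, the same 0.2230 mol of electrons flows through the second cell.
Cr³⁺ + 3e⁻ → Cr, so n(Cr) = 0.2230 / 3 = 0.07433 mol
m(Cr) = 0.07433 × 52.00 = 3.87 g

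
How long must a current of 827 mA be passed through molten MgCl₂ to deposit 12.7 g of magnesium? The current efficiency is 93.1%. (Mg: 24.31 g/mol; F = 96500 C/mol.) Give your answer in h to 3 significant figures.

n(Mg) = 12.7 / 24.31 = 0.5224 mol
Mg²⁺ + 2e⁻ → Mg, so n(e⁻) = 2 × 0.5224 = 1.045 mol
Q = 1.045 × 96500 / 0.931 = 1.083×10^5 C
t = Q / I = 1.083×10^5 / 0.827 = 1.310×10^5 s = 36.4 h

36.4 h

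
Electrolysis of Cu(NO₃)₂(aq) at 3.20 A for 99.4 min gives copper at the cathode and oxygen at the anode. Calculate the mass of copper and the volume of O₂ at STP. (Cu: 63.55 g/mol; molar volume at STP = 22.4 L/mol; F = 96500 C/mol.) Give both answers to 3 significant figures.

Q = 3.20 × 5964 = 19080 C; n(e⁻) = 19080 / 96500 = 0.1977 mol
Cathode: Cu²⁺ + 2e⁻ → Cu → n(Cu) = 0.1977/2 = 0.09885 mol → 6.28 g
Anode: 2H₂O → O₂ + 4H⁺ + 4e⁻ → n(O₂) = 0.1977/4 = 0.04943 mol → 1.11 L

6.28 g Cu; 1.11 L O₂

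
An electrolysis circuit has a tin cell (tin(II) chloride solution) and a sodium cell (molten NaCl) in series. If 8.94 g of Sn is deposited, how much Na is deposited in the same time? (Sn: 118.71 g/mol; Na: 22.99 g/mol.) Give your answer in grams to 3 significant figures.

3.46 g

n(Sn) = 8.94 / 118.71 = 0.07531 mol
Sn²⁺ + 2e⁻ → Sn, so n(e⁻) = 2 × 0.07531 = 0.1506 mol
Same current for the same time ⇒ same n(e⁻) = 0.1506 mol in both cells.
Na⁺ + e⁻ → Na, so n(Na) = 0.1506 mol
m(Na) = 0.1506 × 22.99 = 3.46 g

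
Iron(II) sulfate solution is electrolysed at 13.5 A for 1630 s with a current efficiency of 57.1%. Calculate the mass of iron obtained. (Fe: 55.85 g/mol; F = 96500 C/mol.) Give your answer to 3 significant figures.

3.64 g

Q = 13.5 × 1630 = 22010 C
n(e⁻) = 22010 / 96500 = 0.2281 mol
Fe²⁺ + 2e⁻ → Fe, so theoretical m(Fe) = 0.1141 × 55.85 = 6.372 g
Actual mass = 57.1% × 6.372 = 3.64 g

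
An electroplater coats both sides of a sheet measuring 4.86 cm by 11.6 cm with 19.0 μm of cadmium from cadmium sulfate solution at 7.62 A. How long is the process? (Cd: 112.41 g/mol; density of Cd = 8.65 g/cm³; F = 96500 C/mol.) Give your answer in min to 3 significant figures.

6.96 min

Plated area = 2 × 4.86 × 11.6 = 112.8 cm²
Volume = 112.8 × 19.0×10⁻⁴ cm = 0.2143 cm³
m(Cd) = 0.2143 × 8.65 = 1.854 g
n(Cd) = 1.854 / 112.41 = 0.01649 mol; n(e⁻) = 2 × 0.01649 = 0.03298 mol
Q = 0.03298 × 96500 = 3183 C
t = 3183 / 7.62 = 417.7 s = 6.96 min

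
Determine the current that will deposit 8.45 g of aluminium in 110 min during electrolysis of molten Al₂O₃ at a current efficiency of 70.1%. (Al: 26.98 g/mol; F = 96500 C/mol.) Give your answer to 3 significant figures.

19.6 A

n(Al) = 8.45 / 26.98 = 0.3132 mol
Al³⁺ + 3e⁻ → Al, so n(e⁻) = 3 × 0.3132 = 0.9396 mol
Q = 0.9396 × 96500 / 0.701 = 1.293×10^5 C
I = Q / t = 1.293×10^5 / 6600 s = 19.6 A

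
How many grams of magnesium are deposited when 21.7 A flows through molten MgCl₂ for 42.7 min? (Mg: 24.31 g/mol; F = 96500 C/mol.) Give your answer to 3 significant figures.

Charge passed = 21.7 × 2562 = 55600 C
Moles of electrons = 55600 / 96500 = 0.5762 mol
Mg²⁺ + 2e⁻ → Mg, so n(Mg) = 0.5762 / 2 = 0.2881 mol
m = 0.2881 × 24.31 = 7.00 g

7.00 g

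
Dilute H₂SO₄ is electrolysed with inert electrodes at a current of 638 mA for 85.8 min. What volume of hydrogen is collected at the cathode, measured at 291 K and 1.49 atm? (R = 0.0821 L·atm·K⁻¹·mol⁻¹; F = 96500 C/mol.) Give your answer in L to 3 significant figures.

Charge passed = 0.638 × 5148 = 3284 C
Moles of electrons = 3284 / 96500 = 0.03403 mol
2H⁺ + 2e⁻ → H₂, so n(H₂) = 0.03403 / 2 = 0.01702 mol
V = nRT/P = 0.01702 × 0.0821 × 291 / 1.49 = 0.2729 L

0.273 L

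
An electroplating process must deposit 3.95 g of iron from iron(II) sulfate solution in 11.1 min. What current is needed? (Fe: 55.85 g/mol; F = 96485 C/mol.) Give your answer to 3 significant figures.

n(Fe) = 3.95 / 55.85 = 0.07073 mol
Fe²⁺ + 2e⁻ → Fe, so n(e⁻) = 2 × 0.07073 = 0.1415 mol
Q = 0.1415 × 96485 = 13650 C
I = Q / t = 13650 / 666 s = 20.5 A

20.5 A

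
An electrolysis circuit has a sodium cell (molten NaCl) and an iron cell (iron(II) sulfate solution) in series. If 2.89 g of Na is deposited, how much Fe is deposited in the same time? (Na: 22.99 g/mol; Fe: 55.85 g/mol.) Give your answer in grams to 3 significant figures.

3.51 g

n(Na) = 2.89 / 22.99 = 0.1257 mol
Na⁺ + e⁻ → Na, so n(e⁻) = 0.1257 mol
Since the cells are in series, n(e⁻) in the Fe cell is also 0.1257 mol.
Fe²⁺ + 2e⁻ → Fe, so n(Fe) = 0.1257 / 2 = 0.06285 mol
m(Fe) = 0.06285 × 55.85 = 3.51 g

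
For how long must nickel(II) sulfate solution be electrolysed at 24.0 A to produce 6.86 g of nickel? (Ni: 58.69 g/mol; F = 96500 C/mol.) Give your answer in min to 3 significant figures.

15.7 min

n(Ni) = 6.86 / 58.69 = 0.1169 mol
Ni²⁺ + 2e⁻ → Ni, so n(e⁻) = 2 × 0.1169 = 0.2338 mol
Q = 0.2338 × 96500 = 22560 C
t = Q / I = 22560 / 24.0 = 940.0 s = 15.7 min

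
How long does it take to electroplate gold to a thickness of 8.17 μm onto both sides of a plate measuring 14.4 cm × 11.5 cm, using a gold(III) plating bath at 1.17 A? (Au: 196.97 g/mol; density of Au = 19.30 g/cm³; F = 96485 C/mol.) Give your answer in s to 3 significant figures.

Plated area = 2 × 14.4 × 11.5 = 331.2 cm²
Volume = 331.2 × 8.17×10⁻⁴ cm = 0.2706 cm³
m(Au) = 0.2706 × 19.30 = 5.223 g
n(Au) = 5.223 / 196.97 = 0.02652 mol; n(e⁻) = 3 × 0.02652 = 0.07956 mol
Q = 0.07956 × 96485 = 7676 C
t = 7676 / 1.17 = 6561 s

6560 s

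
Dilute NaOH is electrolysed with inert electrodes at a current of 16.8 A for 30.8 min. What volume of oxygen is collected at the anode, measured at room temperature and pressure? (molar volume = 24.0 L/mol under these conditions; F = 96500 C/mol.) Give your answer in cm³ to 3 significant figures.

Q = 16.8 A × 1848 s = 31050 C
n(e⁻) = Q/F = 31050/96500 = 0.3218 mol
2H₂O → O₂ + 4H⁺ + 4e⁻, so n(O₂) = 0.3218 / 4 = 0.08045 mol
V = 0.08045 × 24.0 = 1.931 L
= 1930 cm³

1930 cm³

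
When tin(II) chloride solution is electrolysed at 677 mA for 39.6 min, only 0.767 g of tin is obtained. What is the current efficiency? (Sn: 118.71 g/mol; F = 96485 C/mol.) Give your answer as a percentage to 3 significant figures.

77.5%

Q = 0.677 × 2376 = 1609 C
n(e⁻) = 1609 / 96485 = 0.01668 mol
Sn²⁺ + 2e⁻ → Sn, so theoretical n(Sn) = 0.008340 mol → 0.9900 g
Efficiency = 0.767 / 0.9900 = 0.7747 = 77.5%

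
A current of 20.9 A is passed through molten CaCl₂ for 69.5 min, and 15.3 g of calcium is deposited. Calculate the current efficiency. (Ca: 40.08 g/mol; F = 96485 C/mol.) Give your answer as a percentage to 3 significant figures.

84.5%

Q = 20.9 × 4170 = 87150 C
n(e⁻) = 87150 / 96485 = 0.9032 mol
Ca²⁺ + 2e⁻ → Ca, so theoretical n(Ca) = 0.4516 mol → 18.10 g
Efficiency = 15.3 / 18.10 = 0.8453 = 84.5%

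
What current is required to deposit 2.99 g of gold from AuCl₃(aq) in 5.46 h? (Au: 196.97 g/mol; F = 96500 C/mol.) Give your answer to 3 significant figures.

0.224 A

n(Au) = 2.99 / 196.97 = 0.01518 mol
Au³⁺ + 3e⁻ → Au, so n(e⁻) = 3 × 0.01518 = 0.04554 mol
Q = 0.04554 × 96500 = 4395 C
I = Q / t = 4395 / 19656 s = 0.224 A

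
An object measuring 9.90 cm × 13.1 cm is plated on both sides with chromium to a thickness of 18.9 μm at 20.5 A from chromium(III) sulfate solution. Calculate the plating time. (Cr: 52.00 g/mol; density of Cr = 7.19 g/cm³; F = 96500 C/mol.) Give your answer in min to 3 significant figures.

16.0 min

Plated area = 2 × 9.90 × 13.1 = 259.4 cm²
Volume = 259.4 × 18.9×10⁻⁴ cm = 0.4903 cm³
m(Cr) = 0.4903 × 7.19 = 3.525 g
n(Cr) = 3.525 / 52.00 = 0.06779 mol; n(e⁻) = 3 × 0.06779 = 0.2034 mol
Q = 0.2034 × 96500 = 19630 C
t = 19630 / 20.5 = 957.6 s = 16.0 min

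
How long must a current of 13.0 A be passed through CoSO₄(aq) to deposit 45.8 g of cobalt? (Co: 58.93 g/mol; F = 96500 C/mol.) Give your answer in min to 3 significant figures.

n(Co) = 45.8 / 58.93 = 0.7772 mol
Co²⁺ + 2e⁻ → Co, so n(e⁻) = 2 × 0.7772 = 1.554 mol
Q = 1.554 × 96500 = 1.500×10^5 C
t = Q / I = 1.500×10^5 / 13.0 = 11540 s = 192 min

192 min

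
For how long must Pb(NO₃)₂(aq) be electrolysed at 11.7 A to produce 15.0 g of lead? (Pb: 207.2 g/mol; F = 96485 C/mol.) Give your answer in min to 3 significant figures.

19.9 min

n(Pb) = 15.0 / 207.2 = 0.07239 mol
Pb²⁺ + 2e⁻ → Pb, so n(e⁻) = 2 × 0.07239 = 0.1448 mol
Q = 0.1448 × 96485 = 13970 C
t = Q / I = 13970 / 11.7 = 1194 s = 19.9 min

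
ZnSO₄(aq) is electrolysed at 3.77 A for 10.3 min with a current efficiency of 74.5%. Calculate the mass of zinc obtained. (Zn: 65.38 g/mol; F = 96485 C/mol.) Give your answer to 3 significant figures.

0.588 g

Q = 3.77 × 618 = 2330 C
n(e⁻) = 2330 / 96485 = 0.02415 mol
Zn²⁺ + 2e⁻ → Zn, so theoretical m(Zn) = 0.01208 × 65.38 = 0.7898 g
Actual mass = 74.5% × 0.7898 = 0.588 g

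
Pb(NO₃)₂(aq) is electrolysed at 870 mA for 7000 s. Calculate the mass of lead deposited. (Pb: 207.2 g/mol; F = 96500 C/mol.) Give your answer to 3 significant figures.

6.54 g

Q = It = 0.870 × 7000 = 6090 C
Moles of electrons = 6090 / 96500 = 0.06311 mol
Pb²⁺ + 2e⁻ → Pb, so n(Pb) = 0.06311 / 2 = 0.03156 mol
m = 0.03156 × 207.2 = 6.54 g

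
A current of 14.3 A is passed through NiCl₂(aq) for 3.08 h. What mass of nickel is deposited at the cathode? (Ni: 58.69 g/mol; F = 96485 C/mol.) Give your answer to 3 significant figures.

Charge passed = 14.3 × 11088 = 1.586×10^5 C
Moles of electrons = 1.586×10^5 / 96485 = 1.644 mol
Ni²⁺ + 2e⁻ → Ni, so n(Ni) = 1.644 / 2 = 0.8220 mol
m = 0.8220 × 58.69 = 48.2 g

48.2 g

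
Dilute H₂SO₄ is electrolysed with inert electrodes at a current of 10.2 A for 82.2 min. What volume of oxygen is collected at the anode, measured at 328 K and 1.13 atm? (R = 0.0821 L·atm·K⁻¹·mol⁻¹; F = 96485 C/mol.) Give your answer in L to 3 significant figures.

Charge passed = 10.2 × 4932 = 50310 C
Moles of electrons = 50310 / 96485 = 0.5214 mol
2H₂O → O₂ + 4H⁺ + 4e⁻, so n(O₂) = 0.5214 / 4 = 0.1304 mol
V = nRT/P = 0.1304 × 0.0821 × 328 / 1.13 = 3.108 L

3.11 L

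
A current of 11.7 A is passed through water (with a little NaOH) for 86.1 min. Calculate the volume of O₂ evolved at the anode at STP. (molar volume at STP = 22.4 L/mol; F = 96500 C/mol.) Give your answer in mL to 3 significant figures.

Q = 11.7 A × 5166 s = 60440 C
n(e⁻) = Q/F = 60440/96500 = 0.6263 mol
2H₂O → O₂ + 4H⁺ + 4e⁻, so n(O₂) = 0.6263 / 4 = 0.1566 mol
V = 0.1566 × 22.4 = 3.508 L
= 3510 mL

3510 mL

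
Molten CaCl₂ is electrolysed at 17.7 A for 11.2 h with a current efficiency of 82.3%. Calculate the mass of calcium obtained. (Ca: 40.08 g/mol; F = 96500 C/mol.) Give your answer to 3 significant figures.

Q = 17.7 × 40320 = 7.137×10^5 C
n(e⁻) = 7.137×10^5 / 96500 = 7.396 mol
Ca²⁺ + 2e⁻ → Ca, so theoretical m(Ca) = 3.698 × 40.08 = 148.2 g
Actual mass = 82.3% × 148.2 = 122 g

122 g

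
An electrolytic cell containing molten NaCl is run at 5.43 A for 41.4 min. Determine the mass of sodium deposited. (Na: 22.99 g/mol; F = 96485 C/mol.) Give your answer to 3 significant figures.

Q = It = 5.43 × 2484 = 13490 C
n(e⁻) = 13490 / 96485 = 0.1398 mol
Na⁺ + e⁻ → Na, so n(Na) = 0.1398 mol
m = 0.1398 × 22.99 = 3.21 g

3.21 g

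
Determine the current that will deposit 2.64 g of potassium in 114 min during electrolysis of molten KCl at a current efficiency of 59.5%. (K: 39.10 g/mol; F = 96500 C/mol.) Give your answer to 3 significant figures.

1.60 A

n(K) = 2.64 / 39.10 = 0.06752 mol
K⁺ + e⁻ → K, so n(e⁻) = 0.06752 mol
Q = 0.06752 × 96500 / 0.595 = 10950 C
I = Q / t = 10950 / 6840 s = 1.60 A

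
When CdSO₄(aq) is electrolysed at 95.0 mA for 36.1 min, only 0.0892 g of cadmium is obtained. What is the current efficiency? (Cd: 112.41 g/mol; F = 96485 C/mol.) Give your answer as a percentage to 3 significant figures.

74.4%

Q = 0.0950 × 2166 = 205.8 C
n(e⁻) = 205.8 / 96485 = 0.002133 mol
Cd²⁺ + 2e⁻ → Cd, so theoretical n(Cd) = 0.001067 mol → 0.1199 g
Efficiency = 0.0892 / 0.1199 = 0.7440 = 74.4%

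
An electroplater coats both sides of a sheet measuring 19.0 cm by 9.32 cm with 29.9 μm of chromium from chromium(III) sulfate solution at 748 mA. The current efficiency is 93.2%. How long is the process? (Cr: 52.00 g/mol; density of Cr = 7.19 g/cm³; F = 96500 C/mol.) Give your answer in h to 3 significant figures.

16.9 h

Plated area = 2 × 19.0 × 9.32 = 354.2 cm²
Volume = 354.2 × 29.9×10⁻⁴ cm = 1.059 cm³
m(Cr) = 1.059 × 7.19 = 7.614 g
n(Cr) = 7.614 / 52.00 = 0.1464 mol; n(e⁻) = 3 × 0.1464 = 0.4392 mol
Q = 0.4392 × 96500 / 0.932 = 45480 C
t = 45480 / 0.748 = 60800 s = 16.9 h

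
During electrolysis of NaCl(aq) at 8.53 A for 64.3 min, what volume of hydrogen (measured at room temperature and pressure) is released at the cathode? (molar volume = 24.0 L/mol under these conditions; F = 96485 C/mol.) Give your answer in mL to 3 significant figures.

Q = It = 8.53 × 3858 = 32910 C
n(e⁻) = Q/F = 32910/96485 = 0.3411 mol
2H⁺ + 2e⁻ → H₂, so n(H₂) = 0.3411 / 2 = 0.1706 mol
V = 0.1706 × 24.0 = 4.094 L
= 4090 mL

4090 mL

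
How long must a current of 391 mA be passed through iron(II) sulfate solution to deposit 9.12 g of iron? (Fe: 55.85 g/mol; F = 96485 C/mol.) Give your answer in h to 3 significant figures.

22.4 h

n(Fe) = 9.12 / 55.85 = 0.1633 mol
Fe²⁺ + 2e⁻ → Fe, so n(e⁻) = 2 × 0.1633 = 0.3266 mol
Q = 0.3266 × 96485 = 31510 C
t = Q / I = 31510 / 0.391 = 80590 s = 22.4 h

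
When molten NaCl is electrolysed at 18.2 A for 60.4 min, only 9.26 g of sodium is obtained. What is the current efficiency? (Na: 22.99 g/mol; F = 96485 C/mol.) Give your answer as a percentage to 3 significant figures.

Q = 18.2 × 3624 = 65960 C
n(e⁻) = 65960 / 96485 = 0.6836 mol
Na⁺ + e⁻ → Na, so theoretical n(Na) = 0.6836 mol → 15.72 g
Efficiency = 9.26 / 15.72 = 0.5891 = 58.9%

58.9%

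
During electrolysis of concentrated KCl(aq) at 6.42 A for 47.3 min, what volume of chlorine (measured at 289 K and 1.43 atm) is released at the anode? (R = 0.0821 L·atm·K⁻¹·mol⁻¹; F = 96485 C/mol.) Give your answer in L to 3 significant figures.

1.57 L

Q = 6.42 A × 2838 s = 18220 C
n(e⁻) = 18220 / 96485 = 0.1888 mol
2Cl⁻ → Cl₂ + 2e⁻, so n(Cl₂) = 0.1888 / 2 = 0.09440 mol
V = nRT/P = 0.09440 × 0.0821 × 289 / 1.43 = 1.566 L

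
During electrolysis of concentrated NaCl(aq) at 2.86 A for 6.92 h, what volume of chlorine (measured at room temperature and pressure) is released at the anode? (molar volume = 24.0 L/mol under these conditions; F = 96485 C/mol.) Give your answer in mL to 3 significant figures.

Q = It = 2.86 × 24912 = 71250 C
n(e⁻) = 71250 / 96485 = 0.7385 mol
2Cl⁻ → Cl₂ + 2e⁻, so n(Cl₂) = 0.7385 / 2 = 0.3693 mol
V = 0.3693 × 24.0 = 8.863 L
= 8860 mL

8860 mL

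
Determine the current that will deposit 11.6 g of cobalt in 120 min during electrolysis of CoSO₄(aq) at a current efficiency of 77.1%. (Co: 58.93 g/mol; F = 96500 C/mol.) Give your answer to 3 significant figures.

6.84 A

n(Co) = 11.6 / 58.93 = 0.1968 mol
Co²⁺ + 2e⁻ → Co, so n(e⁻) = 2 × 0.1968 = 0.3936 mol
Q = 0.3936 × 96500 / 0.771 = 49260 C
I = Q / t = 49260 / 7200 s = 6.84 A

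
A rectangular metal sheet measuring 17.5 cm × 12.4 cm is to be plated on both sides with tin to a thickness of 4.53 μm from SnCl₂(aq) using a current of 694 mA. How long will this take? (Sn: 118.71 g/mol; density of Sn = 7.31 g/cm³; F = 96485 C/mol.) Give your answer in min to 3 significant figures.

Plated area = 2 × 17.5 × 12.4 = 434.0 cm²
Volume = 434.0 × 4.53×10⁻⁴ cm = 0.1966 cm³
m(Sn) = 0.1966 × 7.31 = 1.437 g
n(Sn) = 1.437 / 118.71 = 0.01211 mol; n(e⁻) = 2 × 0.01211 = 0.02422 mol
Q = 0.02422 × 96485 = 2337 C
t = 2337 / 0.694 = 3367 s = 56.1 min

56.1 min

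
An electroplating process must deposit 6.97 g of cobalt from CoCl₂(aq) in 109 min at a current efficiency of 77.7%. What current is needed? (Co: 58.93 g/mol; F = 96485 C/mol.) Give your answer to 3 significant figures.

4.49 A

n(Co) = 6.97 / 58.93 = 0.1183 mol
Co²⁺ + 2e⁻ → Co, so n(e⁻) = 2 × 0.1183 = 0.2366 mol
Q = 0.2366 × 96485 / 0.777 = 29380 C
I = Q / t = 29380 / 6540 s = 4.49 A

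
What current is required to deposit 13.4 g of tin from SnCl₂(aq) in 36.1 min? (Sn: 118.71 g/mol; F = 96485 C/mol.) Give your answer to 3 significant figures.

n(Sn) = 13.4 / 118.71 = 0.1129 mol
Sn²⁺ + 2e⁻ → Sn, so n(e⁻) = 2 × 0.1129 = 0.2258 mol
Q = 0.2258 × 96485 = 21790 C
I = Q / t = 21790 / 2166 s = 10.1 A

10.1 A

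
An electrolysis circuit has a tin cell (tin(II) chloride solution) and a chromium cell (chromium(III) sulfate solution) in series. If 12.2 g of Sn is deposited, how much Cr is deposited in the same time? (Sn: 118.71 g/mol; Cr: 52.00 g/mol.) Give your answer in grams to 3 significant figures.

3.56 g

n(Sn) = 12.2 / 118.71 = 0.1028 mol
Sn²⁺ + 2e⁻ → Sn, so n(e⁻) = 2 × 0.1028 = 0.2056 mol
Same current for the same time ⇒ same n(e⁻) = 0.2056 mol in both cells.
Cr³⁺ + 3e⁻ → Cr, so n(Cr) = 0.2056 / 3 = 0.06853 mol
m(Cr) = 0.06853 × 52.00 = 3.56 g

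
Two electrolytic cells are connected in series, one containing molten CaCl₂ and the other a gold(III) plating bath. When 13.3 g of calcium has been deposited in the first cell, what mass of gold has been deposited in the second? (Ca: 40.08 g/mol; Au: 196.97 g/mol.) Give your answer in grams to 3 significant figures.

n(Ca) = 13.3 / 40.08 = 0.3318 mol
Ca²⁺ + 2e⁻ → Ca, so n(e⁻) = 2 × 0.3318 = 0.6636 mol
In series, the same 0.6636 mol of electrons flows through the second cell.
Au³⁺ + 3e⁻ → Au, so n(Au) = 0.6636 / 3 = 0.2212 mol
m(Au) = 0.2212 × 196.97 = 43.6 g

43.6 g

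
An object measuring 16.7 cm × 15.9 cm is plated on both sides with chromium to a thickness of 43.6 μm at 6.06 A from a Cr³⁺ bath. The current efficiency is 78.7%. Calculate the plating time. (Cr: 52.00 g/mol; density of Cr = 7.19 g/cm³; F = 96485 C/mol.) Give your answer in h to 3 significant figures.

Plated area = 2 × 16.7 × 15.9 = 531.1 cm²
Volume = 531.1 × 43.6×10⁻⁴ cm = 2.316 cm³
m(Cr) = 2.316 × 7.19 = 16.65 g
n(Cr) = 16.65 / 52.00 = 0.3202 mol; n(e⁻) = 3 × 0.3202 = 0.9606 mol
Q = 0.9606 × 96485 / 0.787 = 1.178×10^5 C
t = 1.178×10^5 / 6.06 = 19440 s = 5.40 h

5.40 h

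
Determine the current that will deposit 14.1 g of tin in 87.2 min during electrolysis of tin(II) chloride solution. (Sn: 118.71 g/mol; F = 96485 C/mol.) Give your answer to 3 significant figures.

4.38 A

n(Sn) = 14.1 / 118.71 = 0.1188 mol
Sn²⁺ + 2e⁻ → Sn, so n(e⁻) = 2 × 0.1188 = 0.2376 mol
Q = 0.2376 × 96485 = 22920 C
I = Q / t = 22920 / 5232 s = 4.38 A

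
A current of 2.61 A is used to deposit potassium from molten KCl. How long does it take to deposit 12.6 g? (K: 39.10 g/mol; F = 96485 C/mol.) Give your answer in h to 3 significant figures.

3.31 h

n(K) = 12.6 / 39.10 = 0.3223 mol
K⁺ + e⁻ → K, so n(e⁻) = 0.3223 mol
Q = 0.3223 × 96485 = 31100 C
t = Q / I = 31100 / 2.61 = 11920 s = 3.31 h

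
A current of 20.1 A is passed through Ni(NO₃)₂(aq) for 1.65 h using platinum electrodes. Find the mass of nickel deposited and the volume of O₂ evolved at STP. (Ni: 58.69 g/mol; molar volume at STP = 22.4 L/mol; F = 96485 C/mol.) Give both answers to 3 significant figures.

36.3 g Ni; 6.93 L O₂

Q = 20.1 × 5940 = 1.194×10^5 C; n(e⁻) = 1.194×10^5 / 96485 = 1.237 mol
Cathode: Ni²⁺ + 2e⁻ → Ni → n(Ni) = 1.237/2 = 0.6185 mol → 36.3 g
Anode: 2H₂O → O₂ + 4H⁺ + 4e⁻ → n(O₂) = 1.237/4 = 0.3093 mol → 6.93 L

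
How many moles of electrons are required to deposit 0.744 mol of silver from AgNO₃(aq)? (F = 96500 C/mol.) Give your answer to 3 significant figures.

Ag⁺ + e⁻ → Ag, so n(e⁻) = 1 × 0.744 = 0.7440 mol

0.744 mol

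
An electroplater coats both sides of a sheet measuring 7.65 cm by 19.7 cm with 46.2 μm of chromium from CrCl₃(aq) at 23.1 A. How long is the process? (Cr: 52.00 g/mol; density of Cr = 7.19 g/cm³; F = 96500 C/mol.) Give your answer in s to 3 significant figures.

Plated area = 2 × 7.65 × 19.7 = 301.4 cm²
Volume = 301.4 × 46.2×10⁻⁴ cm = 1.392 cm³
m(Cr) = 1.392 × 7.19 = 10.01 g
n(Cr) = 10.01 / 52.00 = 0.1925 mol; n(e⁻) = 3 × 0.1925 = 0.5775 mol
Q = 0.5775 × 96500 = 55730 C
t = 55730 / 23.1 = 2413 s

2410 s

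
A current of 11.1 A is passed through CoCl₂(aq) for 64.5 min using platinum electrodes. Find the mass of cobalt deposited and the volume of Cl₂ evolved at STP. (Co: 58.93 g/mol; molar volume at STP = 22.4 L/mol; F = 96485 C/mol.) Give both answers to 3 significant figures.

13.1 g Co; 4.99 L Cl₂

Q = 11.1 × 3870 = 42960 C; n(e⁻) = 42960 / 96485 = 0.4453 mol
Cathode: Co²⁺ + 2e⁻ → Co → n(Co) = 0.4453/2 = 0.2227 mol → 13.1 g
Anode: 2Cl⁻ → Cl₂ + 2e⁻ → n(Cl₂) = 0.4453/2 = 0.2227 mol → 4.99 L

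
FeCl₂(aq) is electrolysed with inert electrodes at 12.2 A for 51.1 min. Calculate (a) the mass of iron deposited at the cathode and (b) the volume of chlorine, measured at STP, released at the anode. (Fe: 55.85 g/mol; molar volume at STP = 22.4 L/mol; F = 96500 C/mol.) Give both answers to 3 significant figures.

Q = 12.2 × 3066 = 37410 C; n(e⁻) = 37410 / 96500 = 0.3877 mol
Cathode: Fe²⁺ + 2e⁻ → Fe → n(Fe) = 0.3877/2 = 0.1939 mol → 10.8 g
Anode: 2Cl⁻ → Cl₂ + 2e⁻ → n(Cl₂) = 0.3877/2 = 0.1939 mol → 4.34 L

10.8 g Fe; 4.34 L Cl₂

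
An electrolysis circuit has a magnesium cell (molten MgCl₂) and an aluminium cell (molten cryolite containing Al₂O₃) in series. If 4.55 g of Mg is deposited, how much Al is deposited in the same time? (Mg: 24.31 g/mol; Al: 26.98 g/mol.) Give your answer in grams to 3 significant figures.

n(Mg) = 4.55 / 24.31 = 0.1872 mol
Mg²⁺ + 2e⁻ → Mg, so n(e⁻) = 2 × 0.1872 = 0.3744 mol
In series, the same 0.3744 mol of electrons flows through the second cell.
Al³⁺ + 3e⁻ → Al, so n(Al) = 0.3744 / 3 = 0.1248 mol
m(Al) = 0.1248 × 26.98 = 3.37 g

3.37 g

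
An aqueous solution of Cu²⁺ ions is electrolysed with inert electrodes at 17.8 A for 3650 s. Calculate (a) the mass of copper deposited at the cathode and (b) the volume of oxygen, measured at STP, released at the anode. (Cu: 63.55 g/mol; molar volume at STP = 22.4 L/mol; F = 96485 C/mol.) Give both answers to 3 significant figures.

Q = 17.8 × 3650 = 64970 C; n(e⁻) = 64970 / 96485 = 0.6734 mol
Cathode: Cu²⁺ + 2e⁻ → Cu → n(Cu) = 0.6734/2 = 0.3367 mol → 21.4 g
Anode: 2H₂O → O₂ + 4H⁺ + 4e⁻ → n(O₂) = 0.6734/4 = 0.1684 mol → 3.77 L

21.4 g Cu; 3.77 L O₂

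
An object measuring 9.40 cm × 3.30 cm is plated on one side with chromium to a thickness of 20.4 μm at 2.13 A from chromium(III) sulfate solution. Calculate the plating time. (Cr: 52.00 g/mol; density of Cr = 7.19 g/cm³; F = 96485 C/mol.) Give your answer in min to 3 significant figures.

19.8 min

Plated area = 9.40 × 3.30 = 31.02 cm²
Volume = 31.02 × 20.4×10⁻⁴ cm = 0.06328 cm³
m(Cr) = 0.06328 × 7.19 = 0.4550 g
n(Cr) = 0.4550 / 52.00 = 0.008750 mol; n(e⁻) = 3 × 0.008750 = 0.02625 mol
Q = 0.02625 × 96485 = 2533 C
t = 2533 / 2.13 = 1189 s = 19.8 min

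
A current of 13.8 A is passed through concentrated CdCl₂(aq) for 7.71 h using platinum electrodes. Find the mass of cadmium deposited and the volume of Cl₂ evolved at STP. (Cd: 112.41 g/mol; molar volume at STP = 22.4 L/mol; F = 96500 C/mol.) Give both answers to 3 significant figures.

223 g Cd; 44.5 L Cl₂

Q = 13.8 × 27756 = 3.830×10^5 C; n(e⁻) = 3.830×10^5 / 96500 = 3.969 mol
Cathode: Cd²⁺ + 2e⁻ → Cd → n(Cd) = 3.969/2 = 1.985 mol → 223 g
Anode: 2Cl⁻ → Cl₂ + 2e⁻ → n(Cl₂) = 3.969/2 = 1.985 mol → 44.5 L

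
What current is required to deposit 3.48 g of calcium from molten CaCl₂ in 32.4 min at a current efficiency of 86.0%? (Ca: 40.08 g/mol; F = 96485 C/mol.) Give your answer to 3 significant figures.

10.0 A

n(Ca) = 3.48 / 40.08 = 0.08683 mol
Ca²⁺ + 2e⁻ → Ca, so n(e⁻) = 2 × 0.08683 = 0.1737 mol
Q = 0.1737 × 96485 / 0.860 = 19490 C
I = Q / t = 19490 / 1944 s = 10.0 A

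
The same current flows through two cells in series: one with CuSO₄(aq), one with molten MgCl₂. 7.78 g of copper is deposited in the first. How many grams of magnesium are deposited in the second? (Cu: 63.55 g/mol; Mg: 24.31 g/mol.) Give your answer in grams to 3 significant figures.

2.98 g

n(Cu) = 7.78 / 63.55 = 0.1224 mol
Cu²⁺ + 2e⁻ → Cu, so n(e⁻) = 2 × 0.1224 = 0.2448 mol
In series, the same 0.2448 mol of electrons flows through the second cell.
Mg²⁺ + 2e⁻ → Mg, so n(Mg) = 0.2448 / 2 = 0.1224 mol
m(Mg) = 0.1224 × 24.31 = 2.98 g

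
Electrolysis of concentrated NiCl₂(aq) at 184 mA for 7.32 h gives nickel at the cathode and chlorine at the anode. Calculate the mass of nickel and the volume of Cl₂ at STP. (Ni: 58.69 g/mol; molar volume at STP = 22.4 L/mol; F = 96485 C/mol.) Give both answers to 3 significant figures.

1.47 g Ni; 0.563 L Cl₂

Q = 0.184 × 26352 = 4849 C; n(e⁻) = 4849 / 96485 = 0.05026 mol
Cathode: Ni²⁺ + 2e⁻ → Ni → n(Ni) = 0.05026/2 = 0.02513 mol → 1.47 g
Anode: 2Cl⁻ → Cl₂ + 2e⁻ → n(Cl₂) = 0.05026/2 = 0.02513 mol → 0.563 L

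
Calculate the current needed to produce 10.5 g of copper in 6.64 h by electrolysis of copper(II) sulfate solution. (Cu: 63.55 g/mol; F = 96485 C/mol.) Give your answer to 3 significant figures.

1.33 A

n(Cu) = 10.5 / 63.55 = 0.1652 mol
Cu²⁺ + 2e⁻ → Cu, so n(e⁻) = 2 × 0.1652 = 0.3304 mol
Q = 0.3304 × 96485 = 31880 C
I = Q / t = 31880 / 23904 s = 1.33 A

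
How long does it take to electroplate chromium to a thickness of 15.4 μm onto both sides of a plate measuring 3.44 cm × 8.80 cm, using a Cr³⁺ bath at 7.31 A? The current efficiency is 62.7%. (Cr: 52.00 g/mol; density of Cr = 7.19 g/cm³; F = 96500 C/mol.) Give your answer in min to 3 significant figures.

Plated area = 2 × 3.44 × 8.80 = 60.54 cm²
Volume = 60.54 × 15.4×10⁻⁴ cm = 0.09323 cm³
m(Cr) = 0.09323 × 7.19 = 0.6703 g
n(Cr) = 0.6703 / 52.00 = 0.01289 mol; n(e⁻) = 3 × 0.01289 = 0.03867 mol
Q = 0.03867 × 96500 / 0.627 = 5952 C
t = 5952 / 7.31 = 814.2 s = 13.6 min

13.6 min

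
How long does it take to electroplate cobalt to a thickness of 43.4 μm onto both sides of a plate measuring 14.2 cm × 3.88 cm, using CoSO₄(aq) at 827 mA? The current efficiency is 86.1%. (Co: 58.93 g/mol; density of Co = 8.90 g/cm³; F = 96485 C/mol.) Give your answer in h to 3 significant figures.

5.44 h

Plated area = 2 × 14.2 × 3.88 = 110.2 cm²
Volume = 110.2 × 43.4×10⁻⁴ cm = 0.4783 cm³
m(Co) = 0.4783 × 8.90 = 4.257 g
n(Co) = 4.257 / 58.93 = 0.07224 mol; n(e⁻) = 2 × 0.07224 = 0.1445 mol
Q = 0.1445 × 96485 / 0.861 = 16190 C
t = 16190 / 0.827 = 19580 s = 5.44 h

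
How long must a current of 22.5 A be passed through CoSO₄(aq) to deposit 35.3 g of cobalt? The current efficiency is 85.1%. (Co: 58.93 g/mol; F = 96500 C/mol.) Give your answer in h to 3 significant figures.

n(Co) = 35.3 / 58.93 = 0.5990 mol
Co²⁺ + 2e⁻ → Co, so n(e⁻) = 2 × 0.5990 = 1.198 mol
Q = 1.198 × 96500 / 0.851 = 1.358×10^5 C
t = Q / I = 1.358×10^5 / 22.5 = 6036 s = 1.68 h

1.68 h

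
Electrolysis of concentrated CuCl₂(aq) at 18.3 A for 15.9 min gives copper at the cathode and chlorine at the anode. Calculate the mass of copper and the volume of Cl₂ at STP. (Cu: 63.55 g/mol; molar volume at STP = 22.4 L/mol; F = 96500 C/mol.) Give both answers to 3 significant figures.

Q = 18.3 × 954 = 17460 C; n(e⁻) = 17460 / 96500 = 0.1809 mol
Cathode: Cu²⁺ + 2e⁻ → Cu → n(Cu) = 0.1809/2 = 0.09045 mol → 5.75 g
Anode: 2Cl⁻ → Cl₂ + 2e⁻ → n(Cl₂) = 0.1809/2 = 0.09045 mol → 2.03 L

5.75 g Cu; 2.03 L Cl₂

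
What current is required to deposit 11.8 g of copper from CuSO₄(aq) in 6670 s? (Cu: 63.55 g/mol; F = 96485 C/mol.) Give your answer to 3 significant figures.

5.37 A

n(Cu) = 11.8 / 63.55 = 0.1857 mol
Cu²⁺ + 2e⁻ → Cu, so n(e⁻) = 2 × 0.1857 = 0.3714 mol
Q = 0.3714 × 96485 = 35830 C
I = Q / t = 35830 / 6670 s = 5.37 A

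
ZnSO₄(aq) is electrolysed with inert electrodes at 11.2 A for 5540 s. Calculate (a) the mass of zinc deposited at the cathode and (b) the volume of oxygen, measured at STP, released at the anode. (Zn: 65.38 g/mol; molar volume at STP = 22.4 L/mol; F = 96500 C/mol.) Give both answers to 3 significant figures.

21.0 g Zn; 3.60 L O₂

Q = 11.2 × 5540 = 62050 C; n(e⁻) = 62050 / 96500 = 0.6430 mol
Cathode: Zn²⁺ + 2e⁻ → Zn → n(Zn) = 0.6430/2 = 0.3215 mol → 21.0 g
Anode: 2H₂O → O₂ + 4H⁺ + 4e⁻ → n(O₂) = 0.6430/4 = 0.1608 mol → 3.60 L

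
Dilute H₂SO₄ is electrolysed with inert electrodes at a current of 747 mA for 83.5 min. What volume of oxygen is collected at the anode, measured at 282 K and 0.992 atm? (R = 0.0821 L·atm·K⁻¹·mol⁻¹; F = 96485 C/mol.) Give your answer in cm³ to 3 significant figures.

226 cm³

Q = 0.747 A × 5010 s = 3742 C
n(e⁻) = Q/F = 3742/96485 = 0.03878 mol
2H₂O → O₂ + 4H⁺ + 4e⁻, so n(O₂) = 0.03878 / 4 = 0.009695 mol
V = nRT/P = 0.009695 × 0.0821 × 282 / 0.992 = 0.2263 L
= 226 cm³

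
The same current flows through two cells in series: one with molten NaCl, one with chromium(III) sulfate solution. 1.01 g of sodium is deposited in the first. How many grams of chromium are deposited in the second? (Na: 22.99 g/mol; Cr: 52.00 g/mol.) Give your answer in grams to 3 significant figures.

n(Na) = 1.01 / 22.99 = 0.04393 mol
Na⁺ + e⁻ → Na, so n(e⁻) = 0.04393 mol
Same current for the same time ⇒ same n(e⁻) = 0.04393 mol in both cells.
Cr³⁺ + 3e⁻ → Cr, so n(Cr) = 0.04393 / 3 = 0.01464 mol
m(Cr) = 0.01464 × 52.00 = 0.761 g

0.761 g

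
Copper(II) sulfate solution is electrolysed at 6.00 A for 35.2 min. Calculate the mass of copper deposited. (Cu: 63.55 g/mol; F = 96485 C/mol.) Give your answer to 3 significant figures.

4.17 g

Q = It = 6.00 × 2112 = 12670 C
n(e⁻) = 12670 / 96485 = 0.1313 mol
Cu²⁺ + 2e⁻ → Cu, so n(Cu) = 0.1313 / 2 = 0.06565 mol
m = 0.06565 × 63.55 = 4.17 g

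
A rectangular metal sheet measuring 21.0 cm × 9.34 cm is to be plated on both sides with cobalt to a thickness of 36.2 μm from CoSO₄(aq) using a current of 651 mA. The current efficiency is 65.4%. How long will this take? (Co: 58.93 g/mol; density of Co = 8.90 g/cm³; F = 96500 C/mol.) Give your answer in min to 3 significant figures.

1620 min

Plated area = 2 × 21.0 × 9.34 = 392.3 cm²
Volume = 392.3 × 36.2×10⁻⁴ cm = 1.420 cm³
m(Co) = 1.420 × 8.90 = 12.64 g
n(Co) = 12.64 / 58.93 = 0.2145 mol; n(e⁻) = 2 × 0.2145 = 0.4290 mol
Q = 0.4290 × 96500 / 0.654 = 63300 C
t = 63300 / 0.651 = 97240 s = 1620 min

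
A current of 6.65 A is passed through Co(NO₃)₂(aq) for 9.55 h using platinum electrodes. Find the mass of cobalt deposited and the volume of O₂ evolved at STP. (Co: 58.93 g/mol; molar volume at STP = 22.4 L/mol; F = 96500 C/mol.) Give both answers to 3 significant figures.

69.8 g Co; 13.3 L O₂

Q = 6.65 × 34380 = 2.286×10^5 C; n(e⁻) = 2.286×10^5 / 96500 = 2.369 mol
Cathode: Co²⁺ + 2e⁻ → Co → n(Co) = 2.369/2 = 1.185 mol → 69.8 g
Anode: 2H₂O → O₂ + 4H⁺ + 4e⁻ → n(O₂) = 2.369/4 = 0.5923 mol → 13.3 L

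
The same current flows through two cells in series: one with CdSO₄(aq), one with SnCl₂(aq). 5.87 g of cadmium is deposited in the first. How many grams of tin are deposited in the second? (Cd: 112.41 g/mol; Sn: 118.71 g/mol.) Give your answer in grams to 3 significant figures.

6.20 g

n(Cd) = 5.87 / 112.41 = 0.05222 mol
Cd²⁺ + 2e⁻ → Cd, so n(e⁻) = 2 × 0.05222 = 0.1044 mol
Since the cells are in series, n(e⁻) in the Sn cell is also 0.1044 mol.
Sn²⁺ + 2e⁻ → Sn, so n(Sn) = 0.1044 / 2 = 0.05220 mol
m(Sn) = 0.05220 × 118.71 = 6.20 g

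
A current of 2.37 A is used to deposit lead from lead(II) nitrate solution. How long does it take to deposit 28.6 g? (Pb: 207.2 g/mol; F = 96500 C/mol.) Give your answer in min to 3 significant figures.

n(Pb) = 28.6 / 207.2 = 0.1380 mol
Pb²⁺ + 2e⁻ → Pb, so n(e⁻) = 2 × 0.1380 = 0.2760 mol
Q = 0.2760 × 96500 = 26630 C
t = Q / I = 26630 / 2.37 = 11240 s = 187 min

187 min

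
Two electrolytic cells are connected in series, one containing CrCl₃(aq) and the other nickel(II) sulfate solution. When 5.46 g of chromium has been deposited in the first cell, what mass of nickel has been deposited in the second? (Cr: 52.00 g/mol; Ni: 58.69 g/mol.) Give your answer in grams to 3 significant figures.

9.24 g

n(Cr) = 5.46 / 52.00 = 0.1050 mol
Cr³⁺ + 3e⁻ → Cr, so n(e⁻) = 3 × 0.1050 = 0.3150 mol
Since the cells are in series, n(e⁻) in the Ni cell is also 0.3150 mol.
Ni²⁺ + 2e⁻ → Ni, so n(Ni) = 0.3150 / 2 = 0.1575 mol
m(Ni) = 0.1575 × 58.69 = 9.24 g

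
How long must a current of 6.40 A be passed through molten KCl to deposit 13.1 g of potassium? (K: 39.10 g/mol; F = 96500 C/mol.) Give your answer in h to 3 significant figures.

1.40 h

n(K) = 13.1 / 39.10 = 0.3350 mol
K⁺ + e⁻ → K, so n(e⁻) = 0.3350 mol
Q = 0.3350 × 96500 = 32330 C
t = Q / I = 32330 / 6.40 = 5052 s = 1.40 h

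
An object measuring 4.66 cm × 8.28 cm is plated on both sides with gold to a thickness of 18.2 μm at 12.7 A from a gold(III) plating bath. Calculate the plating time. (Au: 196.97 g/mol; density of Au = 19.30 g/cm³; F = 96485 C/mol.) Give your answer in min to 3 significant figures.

Plated area = 2 × 4.66 × 8.28 = 77.17 cm²
Volume = 77.17 × 18.2×10⁻⁴ cm = 0.1404 cm³
m(Au) = 0.1404 × 19.30 = 2.710 g
n(Au) = 2.710 / 196.97 = 0.01376 mol; n(e⁻) = 3 × 0.01376 = 0.04128 mol
Q = 0.04128 × 96485 = 3983 C
t = 3983 / 12.7 = 313.6 s = 5.23 min

5.23 min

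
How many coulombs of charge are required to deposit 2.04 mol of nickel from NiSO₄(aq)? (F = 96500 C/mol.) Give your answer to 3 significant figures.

Ni²⁺ + 2e⁻ → Ni, so n(e⁻) = 2 × 2.04 = 4.080 mol
Q = 4.080 × 96500 = 3.937×10^5 C

3.94×10^5 C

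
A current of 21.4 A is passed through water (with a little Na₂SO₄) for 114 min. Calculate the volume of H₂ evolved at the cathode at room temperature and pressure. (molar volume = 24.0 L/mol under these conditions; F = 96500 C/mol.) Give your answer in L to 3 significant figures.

Charge passed = 21.4 × 6840 = 1.464×10^5 C
Moles of electrons = 1.464×10^5 / 96500 = 1.517 mol
2H⁺ + 2e⁻ → H₂, so n(H₂) = 1.517 / 2 = 0.7585 mol
V = 0.7585 × 24.0 = 18.20 L

18.2 L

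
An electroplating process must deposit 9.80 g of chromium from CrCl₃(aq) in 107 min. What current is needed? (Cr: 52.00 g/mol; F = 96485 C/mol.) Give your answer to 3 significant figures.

n(Cr) = 9.80 / 52.00 = 0.1885 mol
Cr³⁺ + 3e⁻ → Cr, so n(e⁻) = 3 × 0.1885 = 0.5655 mol
Q = 0.5655 × 96485 = 54560 C
I = Q / t = 54560 / 6420 s = 8.50 A

8.50 A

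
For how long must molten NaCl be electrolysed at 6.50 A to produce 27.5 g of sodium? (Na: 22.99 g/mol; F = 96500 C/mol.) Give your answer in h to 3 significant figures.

n(Na) = 27.5 / 22.99 = 1.196 mol
Na⁺ + e⁻ → Na, so n(e⁻) = 1.196 mol
Q = 1.196 × 96500 = 1.154×10^5 C
t = Q / I = 1.154×10^5 / 6.50 = 17750 s = 4.93 h

4.93 h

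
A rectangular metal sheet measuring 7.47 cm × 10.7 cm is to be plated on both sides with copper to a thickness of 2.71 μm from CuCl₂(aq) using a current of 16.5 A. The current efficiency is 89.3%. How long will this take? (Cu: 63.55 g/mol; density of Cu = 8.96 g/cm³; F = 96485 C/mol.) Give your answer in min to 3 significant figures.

Plated area = 2 × 7.47 × 10.7 = 159.9 cm²
Volume = 159.9 × 2.71×10⁻⁴ cm = 0.04333 cm³
m(Cu) = 0.04333 × 8.96 = 0.3882 g
n(Cu) = 0.3882 / 63.55 = 0.006109 mol; n(e⁻) = 2 × 0.006109 = 0.01222 mol
Q = 0.01222 × 96485 / 0.893 = 1320 C
t = 1320 / 16.5 = 80.00 s = 1.33 min

1.33 min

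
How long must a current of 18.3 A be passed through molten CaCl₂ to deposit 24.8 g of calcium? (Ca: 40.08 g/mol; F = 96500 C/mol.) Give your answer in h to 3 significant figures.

n(Ca) = 24.8 / 40.08 = 0.6188 mol
Ca²⁺ + 2e⁻ → Ca, so n(e⁻) = 2 × 0.6188 = 1.238 mol
Q = 1.238 × 96500 = 1.195×10^5 C
t = Q / I = 1.195×10^5 / 18.3 = 6530 s = 1.81 h

1.81 h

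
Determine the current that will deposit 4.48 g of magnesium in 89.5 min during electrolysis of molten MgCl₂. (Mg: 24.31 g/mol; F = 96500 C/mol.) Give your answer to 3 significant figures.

6.62 A

n(Mg) = 4.48 / 24.31 = 0.1843 mol
Mg²⁺ + 2e⁻ → Mg, so n(e⁻) = 2 × 0.1843 = 0.3686 mol
Q = 0.3686 × 96500 = 35570 C
I = Q / t = 35570 / 5370 s = 6.62 A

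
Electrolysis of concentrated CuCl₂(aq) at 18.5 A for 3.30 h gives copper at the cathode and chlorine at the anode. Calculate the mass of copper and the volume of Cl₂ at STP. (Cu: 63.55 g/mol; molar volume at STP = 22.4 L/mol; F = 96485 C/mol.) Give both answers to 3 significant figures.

Q = 18.5 × 11880 = 2.198×10^5 C; n(e⁻) = 2.198×10^5 / 96485 = 2.278 mol
Cathode: Cu²⁺ + 2e⁻ → Cu → n(Cu) = 2.278/2 = 1.139 mol → 72.4 g
Anode: 2Cl⁻ → Cl₂ + 2e⁻ → n(Cl₂) = 2.278/2 = 1.139 mol → 25.5 L

72.4 g Cu; 25.5 L Cl₂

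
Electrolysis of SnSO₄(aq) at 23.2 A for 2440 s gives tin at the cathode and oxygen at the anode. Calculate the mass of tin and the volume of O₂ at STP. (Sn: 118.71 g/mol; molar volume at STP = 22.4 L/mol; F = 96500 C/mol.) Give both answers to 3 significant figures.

Q = 23.2 × 2440 = 56610 C; n(e⁻) = 56610 / 96500 = 0.5866 mol
Cathode: Sn²⁺ + 2e⁻ → Sn → n(Sn) = 0.5866/2 = 0.2933 mol → 34.8 g
Anode: 2H₂O → O₂ + 4H⁺ + 4e⁻ → n(O₂) = 0.5866/4 = 0.1467 mol → 3.29 L

34.8 g Sn; 3.29 L O₂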